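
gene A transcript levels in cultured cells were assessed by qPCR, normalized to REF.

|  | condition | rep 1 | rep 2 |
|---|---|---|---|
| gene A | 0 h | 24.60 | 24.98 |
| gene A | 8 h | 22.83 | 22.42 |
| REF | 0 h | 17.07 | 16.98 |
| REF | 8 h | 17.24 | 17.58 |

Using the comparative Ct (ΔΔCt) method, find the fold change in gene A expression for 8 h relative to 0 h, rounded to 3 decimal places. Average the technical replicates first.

5.856

Mean Ct: gene A 0 h 24.790; gene A 8 h 22.625; REF 0 h 17.025; REF 8 h 17.410
ΔCt(0 h) = 24.790 − 17.025 = 7.765
ΔCt(8 h) = 22.625 − 17.410 = 5.215
ΔΔCt = 5.215 − 7.765 = -2.550
Fold change = 2^(−(-2.550)) = 2^2.550 = 5.8563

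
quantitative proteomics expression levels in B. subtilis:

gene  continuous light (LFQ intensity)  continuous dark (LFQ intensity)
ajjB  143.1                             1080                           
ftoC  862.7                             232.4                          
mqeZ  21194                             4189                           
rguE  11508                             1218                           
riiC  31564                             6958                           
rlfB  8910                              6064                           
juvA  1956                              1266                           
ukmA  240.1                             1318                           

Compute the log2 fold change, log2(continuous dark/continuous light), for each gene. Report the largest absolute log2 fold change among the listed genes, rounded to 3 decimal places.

log2(1080/143.1) = 2.916  (ajjB)
log2(232.4/862.7) = -1.892  (ftoC)
log2(4189/21194) = -2.339  (mqeZ)
log2(1218/11508) = -3.240  (rguE)
log2(6958/31564) = -2.182  (riiC)
log2(6064/8910) = -0.555  (rlfB)
log2(1266/1956) = -0.628  (juvA)
log2(1318/240.1) = 2.457  (ukmA)
The largest magnitude belongs to rguE.

3.240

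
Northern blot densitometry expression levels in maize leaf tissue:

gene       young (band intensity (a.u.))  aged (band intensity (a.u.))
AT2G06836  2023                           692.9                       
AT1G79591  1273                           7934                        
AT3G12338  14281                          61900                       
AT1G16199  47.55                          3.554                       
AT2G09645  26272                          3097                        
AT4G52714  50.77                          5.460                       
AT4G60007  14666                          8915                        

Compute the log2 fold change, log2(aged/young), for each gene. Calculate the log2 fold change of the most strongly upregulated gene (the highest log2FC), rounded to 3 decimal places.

2.640

log2(692.9/2023) = -1.546  (AT2G06836)
log2(7934/1273) = 2.640  (AT1G79591)
log2(61900/14281) = 2.116  (AT3G12338)
log2(3.554/47.55) = -3.742  (AT1G16199)
log2(3097/26272) = -3.085  (AT2G09645)
log2(5.460/50.77) = -3.217  (AT4G52714)
log2(8915/14666) = -0.718  (AT4G60007)
AT1G79591 is most strongly upregulated.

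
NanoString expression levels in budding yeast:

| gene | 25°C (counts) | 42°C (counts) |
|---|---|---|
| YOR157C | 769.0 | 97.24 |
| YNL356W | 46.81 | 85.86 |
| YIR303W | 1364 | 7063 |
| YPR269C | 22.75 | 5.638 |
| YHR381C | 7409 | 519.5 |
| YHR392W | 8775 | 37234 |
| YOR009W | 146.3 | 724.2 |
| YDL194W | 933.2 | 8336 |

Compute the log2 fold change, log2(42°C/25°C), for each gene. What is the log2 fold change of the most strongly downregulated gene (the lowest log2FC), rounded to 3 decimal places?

log2(97.24/769.0) = -2.983  (YOR157C)
log2(85.86/46.81) = 0.875  (YNL356W)
log2(7063/1364) = 2.372  (YIR303W)
log2(5.638/22.75) = -2.013  (YPR269C)
log2(519.5/7409) = -3.834  (YHR381C)
log2(37234/8775) = 2.085  (YHR392W)
log2(724.2/146.3) = 2.307  (YOR009W)
log2(8336/933.2) = 3.159  (YDL194W)
YHR381C is most strongly downregulated.

-3.834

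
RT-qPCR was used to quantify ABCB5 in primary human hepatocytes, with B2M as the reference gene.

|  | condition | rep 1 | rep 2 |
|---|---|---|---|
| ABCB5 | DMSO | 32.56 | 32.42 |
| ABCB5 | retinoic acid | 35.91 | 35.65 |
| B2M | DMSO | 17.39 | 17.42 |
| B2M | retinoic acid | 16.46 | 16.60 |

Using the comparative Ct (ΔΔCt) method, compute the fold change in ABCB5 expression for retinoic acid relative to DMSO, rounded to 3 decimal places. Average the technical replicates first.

Mean Ct: ABCB5 DMSO 32.490; ABCB5 retinoic acid 35.780; B2M DMSO 17.405; B2M retinoic acid 16.530
ΔCt(DMSO) = 32.490 − 17.405 = 15.085
ΔCt(retinoic acid) = 35.780 − 16.530 = 19.250
ΔΔCt = 19.250 − 15.085 = 4.165
Fold change = 2^(−4.165) = 0.0557

0.056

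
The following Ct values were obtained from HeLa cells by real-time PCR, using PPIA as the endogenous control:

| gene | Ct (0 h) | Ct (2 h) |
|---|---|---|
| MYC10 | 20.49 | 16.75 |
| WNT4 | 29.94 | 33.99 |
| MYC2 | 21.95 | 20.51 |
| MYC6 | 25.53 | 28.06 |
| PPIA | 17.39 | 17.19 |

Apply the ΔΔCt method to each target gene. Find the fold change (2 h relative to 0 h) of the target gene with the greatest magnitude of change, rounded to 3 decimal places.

0.053

MYC10: ΔΔCt = (16.75−17.19) − (20.49−17.39) = -0.44 − 3.10 = -3.54; fold change = 2^3.54 = 11.632
WNT4: ΔΔCt = (33.99−17.19) − (29.94−17.39) = 16.80 − 12.55 = 4.25; fold change = 2^-4.25 = 0.053
MYC2: ΔΔCt = (20.51−17.19) − (21.95−17.39) = 3.32 − 4.56 = -1.24; fold change = 2^1.24 = 2.362
MYC6: ΔΔCt = (28.06−17.19) − (25.53−17.39) = 10.87 − 8.14 = 2.73; fold change = 2^-2.73 = 0.151
WNT4 has the largest |ΔΔCt| = 4.25.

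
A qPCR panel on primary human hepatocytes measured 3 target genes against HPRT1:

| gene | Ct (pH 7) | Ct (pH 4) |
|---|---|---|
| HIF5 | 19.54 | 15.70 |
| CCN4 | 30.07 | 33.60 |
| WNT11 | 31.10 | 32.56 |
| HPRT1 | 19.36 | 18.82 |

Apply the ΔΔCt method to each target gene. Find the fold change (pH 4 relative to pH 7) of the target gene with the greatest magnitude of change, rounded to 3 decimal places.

0.060

HIF5: ΔΔCt = (15.70−18.82) − (19.54−19.36) = -3.12 − 0.18 = -3.30; fold change = 2^3.30 = 9.849
CCN4: ΔΔCt = (33.60−18.82) − (30.07−19.36) = 14.78 − 10.71 = 4.07; fold change = 2^-4.07 = 0.060
WNT11: ΔΔCt = (32.56−18.82) − (31.10−19.36) = 13.74 − 11.74 = 2.00; fold change = 2^-2.00 = 0.250
CCN4 has the largest |ΔΔCt| = 4.07.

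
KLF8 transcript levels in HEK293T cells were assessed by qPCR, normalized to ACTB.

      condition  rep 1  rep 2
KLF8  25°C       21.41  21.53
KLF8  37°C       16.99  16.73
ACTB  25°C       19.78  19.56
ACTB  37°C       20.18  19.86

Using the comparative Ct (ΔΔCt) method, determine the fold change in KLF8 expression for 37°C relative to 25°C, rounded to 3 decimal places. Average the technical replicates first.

Mean Ct: KLF8 25°C 21.470; KLF8 37°C 16.860; ACTB 25°C 19.670; ACTB 37°C 20.020
ΔCt(25°C) = 21.470 − 19.670 = 1.800
ΔCt(37°C) = 16.860 − 20.020 = -3.160
ΔΔCt = -3.160 − 1.800 = -4.960
Fold change = 2^(−(-4.960)) = 2^4.960 = 31.1250

31.125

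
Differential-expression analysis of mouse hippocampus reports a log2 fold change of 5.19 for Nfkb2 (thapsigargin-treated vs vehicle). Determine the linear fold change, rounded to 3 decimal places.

36.504

Fold change = 2^(5.19) = 36.5044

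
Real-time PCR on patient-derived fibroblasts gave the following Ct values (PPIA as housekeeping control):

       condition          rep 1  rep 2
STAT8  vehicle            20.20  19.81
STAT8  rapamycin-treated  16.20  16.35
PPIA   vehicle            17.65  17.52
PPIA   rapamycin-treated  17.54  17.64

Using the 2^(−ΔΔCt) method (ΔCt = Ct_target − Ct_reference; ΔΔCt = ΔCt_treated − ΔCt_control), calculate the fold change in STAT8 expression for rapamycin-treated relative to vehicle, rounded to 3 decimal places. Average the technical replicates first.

Mean Ct: STAT8 vehicle 20.005; STAT8 rapamycin-treated 16.275; PPIA vehicle 17.585; PPIA rapamycin-treated 17.590
ΔCt(vehicle) = 20.005 − 17.585 = 2.420
ΔCt(rapamycin-treated) = 16.275 − 17.590 = -1.315
ΔΔCt = -1.315 − 2.420 = -3.735
Fold change = 2^(−(-3.735)) = 2^3.735 = 13.3152

13.315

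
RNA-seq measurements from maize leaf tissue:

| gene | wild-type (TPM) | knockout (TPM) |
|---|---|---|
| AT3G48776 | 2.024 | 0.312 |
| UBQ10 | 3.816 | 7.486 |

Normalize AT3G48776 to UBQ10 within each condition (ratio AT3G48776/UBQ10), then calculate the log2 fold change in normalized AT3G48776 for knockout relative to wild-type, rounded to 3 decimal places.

AT3G48776/UBQ10 (wild-type) = 2.024 / 3.816 = 0.5304
AT3G48776/UBQ10 (knockout) = 0.312 / 7.486 = 0.041678
Fold change = 0.041678 / 0.5304 = 0.0786
log2(0.0786) = -3.6697

-3.670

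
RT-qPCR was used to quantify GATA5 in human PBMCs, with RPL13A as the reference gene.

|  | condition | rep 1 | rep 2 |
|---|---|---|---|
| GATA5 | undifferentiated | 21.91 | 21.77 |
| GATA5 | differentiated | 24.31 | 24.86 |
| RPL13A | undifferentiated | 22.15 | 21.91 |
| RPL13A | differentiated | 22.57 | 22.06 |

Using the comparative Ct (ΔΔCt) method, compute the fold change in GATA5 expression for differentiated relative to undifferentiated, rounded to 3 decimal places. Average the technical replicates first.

Mean Ct: GATA5 undifferentiated 21.840; GATA5 differentiated 24.585; RPL13A undifferentiated 22.030; RPL13A differentiated 22.315
ΔCt(undifferentiated) = 21.840 − 22.030 = -0.190
ΔCt(differentiated) = 24.585 − 22.315 = 2.270
ΔΔCt = 2.270 − (-0.190) = 2.460
Fold change = 2^(−2.460) = 0.1817

0.182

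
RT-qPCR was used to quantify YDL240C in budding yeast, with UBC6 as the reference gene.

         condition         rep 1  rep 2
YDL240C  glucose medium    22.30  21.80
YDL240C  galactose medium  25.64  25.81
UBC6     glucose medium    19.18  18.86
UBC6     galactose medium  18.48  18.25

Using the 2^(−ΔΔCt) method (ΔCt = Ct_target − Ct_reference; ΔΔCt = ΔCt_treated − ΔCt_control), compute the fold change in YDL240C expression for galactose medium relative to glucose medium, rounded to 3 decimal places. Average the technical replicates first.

Mean Ct: YDL240C glucose medium 22.050; YDL240C galactose medium 25.725; UBC6 glucose medium 19.020; UBC6 galactose medium 18.365
ΔCt(glucose medium) = 22.050 − 19.020 = 3.030
ΔCt(galactose medium) = 25.725 − 18.365 = 7.360
ΔΔCt = 7.360 − 3.030 = 4.330
Fold change = 2^(−4.330) = 0.0497

0.050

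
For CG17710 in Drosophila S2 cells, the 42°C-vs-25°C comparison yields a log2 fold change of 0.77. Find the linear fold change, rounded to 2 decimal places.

Fold change = 2^(0.77) = 1.705

1.71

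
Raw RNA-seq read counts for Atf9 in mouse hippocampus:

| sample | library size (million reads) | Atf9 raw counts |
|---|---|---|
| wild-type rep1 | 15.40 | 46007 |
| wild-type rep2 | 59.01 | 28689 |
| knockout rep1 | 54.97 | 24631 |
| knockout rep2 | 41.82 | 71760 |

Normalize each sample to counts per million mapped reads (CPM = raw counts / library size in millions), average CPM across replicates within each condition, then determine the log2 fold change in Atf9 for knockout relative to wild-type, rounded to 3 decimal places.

CPM(wild-type rep1) = 46007 / 15.40 = 2987.4675
CPM(wild-type rep2) = 28689 / 59.01 = 486.1718
CPM(knockout rep1) = 24631 / 54.97 = 448.0808
CPM(knockout rep2) = 71760 / 41.82 = 1715.9254
mean CPM(wild-type) = 1736.8197; mean CPM(knockout) = 1082.0031
Fold change = 1082.0031 / 1736.8197 = 0.62298
log2(0.62298) = -0.6827

-0.683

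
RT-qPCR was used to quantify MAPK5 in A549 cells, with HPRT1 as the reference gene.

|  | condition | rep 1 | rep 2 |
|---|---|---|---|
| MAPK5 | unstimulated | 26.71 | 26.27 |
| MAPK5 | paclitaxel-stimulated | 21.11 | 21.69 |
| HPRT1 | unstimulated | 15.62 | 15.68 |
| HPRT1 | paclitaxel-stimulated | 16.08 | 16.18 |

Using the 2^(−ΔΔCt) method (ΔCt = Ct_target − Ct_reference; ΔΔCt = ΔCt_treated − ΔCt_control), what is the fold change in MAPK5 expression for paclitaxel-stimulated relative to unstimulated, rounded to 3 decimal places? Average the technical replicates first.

Mean Ct: MAPK5 unstimulated 26.490; MAPK5 paclitaxel-stimulated 21.400; HPRT1 unstimulated 15.650; HPRT1 paclitaxel-stimulated 16.130
ΔCt(unstimulated) = 26.490 − 15.650 = 10.840
ΔCt(paclitaxel-stimulated) = 21.400 − 16.130 = 5.270
ΔΔCt = 5.270 − 10.840 = -5.570
Fold change = 2^(−(-5.570)) = 2^5.570 = 47.5048

47.505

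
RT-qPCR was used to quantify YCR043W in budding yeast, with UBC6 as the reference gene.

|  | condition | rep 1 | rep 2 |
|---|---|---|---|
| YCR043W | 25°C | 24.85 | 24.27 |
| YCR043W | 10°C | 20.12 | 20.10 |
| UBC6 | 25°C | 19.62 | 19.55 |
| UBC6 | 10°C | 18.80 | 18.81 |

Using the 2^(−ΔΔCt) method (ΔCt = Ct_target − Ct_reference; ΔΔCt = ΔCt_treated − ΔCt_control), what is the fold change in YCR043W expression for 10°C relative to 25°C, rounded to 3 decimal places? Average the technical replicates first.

Mean Ct: YCR043W 25°C 24.560; YCR043W 10°C 20.110; UBC6 25°C 19.585; UBC6 10°C 18.805
ΔCt(25°C) = 24.560 − 19.585 = 4.975
ΔCt(10°C) = 20.110 − 18.805 = 1.305
ΔΔCt = 1.305 − 4.975 = -3.670
Fold change = 2^(−(-3.670)) = 2^3.670 = 12.7286

12.729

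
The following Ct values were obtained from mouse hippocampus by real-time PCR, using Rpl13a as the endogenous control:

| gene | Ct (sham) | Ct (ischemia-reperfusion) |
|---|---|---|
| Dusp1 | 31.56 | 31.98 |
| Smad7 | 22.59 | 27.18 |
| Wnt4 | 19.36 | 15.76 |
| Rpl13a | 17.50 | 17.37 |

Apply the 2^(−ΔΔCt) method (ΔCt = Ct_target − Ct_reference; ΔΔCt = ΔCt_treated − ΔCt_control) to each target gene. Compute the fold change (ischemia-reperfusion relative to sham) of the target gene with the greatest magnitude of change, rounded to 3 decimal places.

Dusp1: ΔΔCt = (31.98−17.37) − (31.56−17.50) = 14.61 − 14.06 = 0.55; fold change = 2^-0.55 = 0.683
Smad7: ΔΔCt = (27.18−17.37) − (22.59−17.50) = 9.81 − 5.09 = 4.72; fold change = 2^-4.72 = 0.038
Wnt4: ΔΔCt = (15.76−17.37) − (19.36−17.50) = -1.61 − 1.86 = -3.47; fold change = 2^3.47 = 11.081
Smad7 has the largest |ΔΔCt| = 4.72.

0.038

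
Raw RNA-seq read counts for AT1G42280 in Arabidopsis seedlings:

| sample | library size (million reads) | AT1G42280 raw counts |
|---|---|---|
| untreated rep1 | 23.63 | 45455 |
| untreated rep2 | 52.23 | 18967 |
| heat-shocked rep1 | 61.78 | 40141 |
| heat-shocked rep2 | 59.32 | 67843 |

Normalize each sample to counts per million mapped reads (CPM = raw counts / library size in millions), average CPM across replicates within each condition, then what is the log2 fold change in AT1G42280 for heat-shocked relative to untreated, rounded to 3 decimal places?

CPM(untreated rep1) = 45455 / 23.63 = 1923.6140
CPM(untreated rep2) = 18967 / 52.23 = 363.1438
CPM(heat-shocked rep1) = 40141 / 61.78 = 649.7410
CPM(heat-shocked rep2) = 67843 / 59.32 = 1143.6784
mean CPM(untreated) = 1143.3789; mean CPM(heat-shocked) = 896.7097
Fold change = 896.7097 / 1143.3789 = 0.78426
log2(0.78426) = -0.3506

-0.351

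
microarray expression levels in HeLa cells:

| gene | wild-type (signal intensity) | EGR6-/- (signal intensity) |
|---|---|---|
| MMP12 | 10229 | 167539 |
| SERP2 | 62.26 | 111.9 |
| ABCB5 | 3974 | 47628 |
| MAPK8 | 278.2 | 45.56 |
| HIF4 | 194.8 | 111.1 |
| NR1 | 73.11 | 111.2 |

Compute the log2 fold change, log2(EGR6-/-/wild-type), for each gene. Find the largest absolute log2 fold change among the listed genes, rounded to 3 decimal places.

log2(167539/10229) = 4.034  (MMP12)
log2(111.9/62.26) = 0.846  (SERP2)
log2(47628/3974) = 3.583  (ABCB5)
log2(45.56/278.2) = -2.610  (MAPK8)
log2(111.1/194.8) = -0.810  (HIF4)
log2(111.2/73.11) = 0.605  (NR1)
The largest magnitude belongs to MMP12.

4.034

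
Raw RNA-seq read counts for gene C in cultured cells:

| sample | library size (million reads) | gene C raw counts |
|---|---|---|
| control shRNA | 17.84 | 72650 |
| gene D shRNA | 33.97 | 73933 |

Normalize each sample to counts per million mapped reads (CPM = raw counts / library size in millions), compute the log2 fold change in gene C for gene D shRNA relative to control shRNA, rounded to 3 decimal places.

-0.904

CPM(control shRNA) = 72650 / 17.84 = 4072.3094
CPM(gene D shRNA) = 73933 / 33.97 = 2176.4204
Fold change = 2176.4204 / 4072.3094 = 0.53444
log2(0.53444) = -0.9039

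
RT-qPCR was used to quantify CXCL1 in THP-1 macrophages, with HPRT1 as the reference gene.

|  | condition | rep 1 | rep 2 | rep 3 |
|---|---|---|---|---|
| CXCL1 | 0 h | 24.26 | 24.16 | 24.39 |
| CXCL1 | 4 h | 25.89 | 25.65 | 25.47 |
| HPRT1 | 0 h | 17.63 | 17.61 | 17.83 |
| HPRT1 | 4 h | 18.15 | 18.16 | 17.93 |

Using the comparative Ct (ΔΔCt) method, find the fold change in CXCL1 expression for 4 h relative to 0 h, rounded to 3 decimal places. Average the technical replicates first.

0.497

Mean Ct: CXCL1 0 h 24.270; CXCL1 4 h 25.670; HPRT1 0 h 17.690; HPRT1 4 h 18.080
ΔCt(0 h) = 24.270 − 17.690 = 6.580
ΔCt(4 h) = 25.670 − 18.080 = 7.590
ΔΔCt = 7.590 − 6.580 = 1.010
Fold change = 2^(−1.010) = 0.4965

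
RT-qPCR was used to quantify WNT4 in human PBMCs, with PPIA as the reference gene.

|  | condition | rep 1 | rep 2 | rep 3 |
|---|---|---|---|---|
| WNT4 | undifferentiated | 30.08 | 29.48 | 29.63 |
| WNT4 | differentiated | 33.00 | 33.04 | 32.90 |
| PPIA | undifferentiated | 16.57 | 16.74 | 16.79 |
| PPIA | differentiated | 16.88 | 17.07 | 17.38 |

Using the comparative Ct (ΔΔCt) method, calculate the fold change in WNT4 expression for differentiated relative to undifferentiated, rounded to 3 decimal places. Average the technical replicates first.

Mean Ct: WNT4 undifferentiated 29.730; WNT4 differentiated 32.980; PPIA undifferentiated 16.700; PPIA differentiated 17.110
ΔCt(undifferentiated) = 29.730 − 16.700 = 13.030
ΔCt(differentiated) = 32.980 − 17.110 = 15.870
ΔΔCt = 15.870 − 13.030 = 2.840
Fold change = 2^(−2.840) = 0.1397

0.140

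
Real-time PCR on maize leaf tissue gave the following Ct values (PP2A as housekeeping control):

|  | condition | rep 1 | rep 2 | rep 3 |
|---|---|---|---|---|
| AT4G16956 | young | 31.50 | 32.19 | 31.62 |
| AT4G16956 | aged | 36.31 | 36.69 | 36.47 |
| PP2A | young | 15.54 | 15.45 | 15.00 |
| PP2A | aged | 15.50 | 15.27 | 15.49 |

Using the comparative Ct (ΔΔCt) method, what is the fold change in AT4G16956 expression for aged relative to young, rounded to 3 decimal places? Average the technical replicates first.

Mean Ct: AT4G16956 young 31.770; AT4G16956 aged 36.490; PP2A young 15.330; PP2A aged 15.420
ΔCt(young) = 31.770 − 15.330 = 16.440
ΔCt(aged) = 36.490 − 15.420 = 21.070
ΔΔCt = 21.070 − 16.440 = 4.630
Fold change = 2^(−4.630) = 0.0404

0.040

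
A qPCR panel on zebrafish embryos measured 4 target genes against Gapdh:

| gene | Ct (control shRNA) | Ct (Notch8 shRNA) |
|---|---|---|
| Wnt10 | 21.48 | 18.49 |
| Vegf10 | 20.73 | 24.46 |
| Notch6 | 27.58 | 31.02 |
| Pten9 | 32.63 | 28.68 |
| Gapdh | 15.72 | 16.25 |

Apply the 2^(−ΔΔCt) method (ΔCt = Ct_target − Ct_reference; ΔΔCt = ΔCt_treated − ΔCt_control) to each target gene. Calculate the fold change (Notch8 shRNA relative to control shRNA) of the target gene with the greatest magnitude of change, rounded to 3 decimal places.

Wnt10: ΔΔCt = (18.49−16.25) − (21.48−15.72) = 2.24 − 5.76 = -3.52; fold change = 2^3.52 = 11.472
Vegf10: ΔΔCt = (24.46−16.25) − (20.73−15.72) = 8.21 − 5.01 = 3.20; fold change = 2^-3.20 = 0.109
Notch6: ΔΔCt = (31.02−16.25) − (27.58−15.72) = 14.77 − 11.86 = 2.91; fold change = 2^-2.91 = 0.133
Pten9: ΔΔCt = (28.68−16.25) − (32.63−15.72) = 12.43 − 16.91 = -4.48; fold change = 2^4.48 = 22.316
Pten9 has the largest |ΔΔCt| = 4.48.

22.316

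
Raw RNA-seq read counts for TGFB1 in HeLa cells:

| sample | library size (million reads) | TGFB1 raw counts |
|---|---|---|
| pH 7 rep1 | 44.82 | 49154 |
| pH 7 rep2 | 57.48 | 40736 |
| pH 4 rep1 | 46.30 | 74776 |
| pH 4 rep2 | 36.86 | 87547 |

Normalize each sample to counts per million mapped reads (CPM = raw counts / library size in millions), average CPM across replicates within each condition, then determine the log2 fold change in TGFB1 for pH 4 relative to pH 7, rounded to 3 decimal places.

1.144

CPM(pH 7 rep1) = 49154 / 44.82 = 1096.6979
CPM(pH 7 rep2) = 40736 / 57.48 = 708.6987
CPM(pH 4 rep1) = 74776 / 46.30 = 1615.0324
CPM(pH 4 rep2) = 87547 / 36.86 = 2375.1221
mean CPM(pH 7) = 902.6983; mean CPM(pH 4) = 1995.0772
Fold change = 1995.0772 / 902.6983 = 2.21013
log2(2.21013) = 1.1441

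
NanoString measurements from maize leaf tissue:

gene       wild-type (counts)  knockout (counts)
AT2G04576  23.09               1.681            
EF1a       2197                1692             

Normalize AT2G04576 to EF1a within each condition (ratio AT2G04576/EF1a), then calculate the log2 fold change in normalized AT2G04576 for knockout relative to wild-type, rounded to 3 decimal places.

AT2G04576/EF1a (wild-type) = 23.09 / 2197 = 0.01051
AT2G04576/EF1a (knockout) = 1.681 / 1692 = 0.0009935
Fold change = 0.0009935 / 0.01051 = 0.0945
log2(0.0945) = -3.4031

-3.403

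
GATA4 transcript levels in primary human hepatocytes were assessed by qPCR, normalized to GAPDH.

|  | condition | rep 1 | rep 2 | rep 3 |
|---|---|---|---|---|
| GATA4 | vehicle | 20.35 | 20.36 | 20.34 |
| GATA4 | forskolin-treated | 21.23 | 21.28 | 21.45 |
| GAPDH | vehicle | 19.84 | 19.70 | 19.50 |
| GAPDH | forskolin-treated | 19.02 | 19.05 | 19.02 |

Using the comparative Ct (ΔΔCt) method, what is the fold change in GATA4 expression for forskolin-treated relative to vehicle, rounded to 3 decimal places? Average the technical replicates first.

0.325

Mean Ct: GATA4 vehicle 20.350; GATA4 forskolin-treated 21.320; GAPDH vehicle 19.680; GAPDH forskolin-treated 19.030
ΔCt(vehicle) = 20.350 − 19.680 = 0.670
ΔCt(forskolin-treated) = 21.320 − 19.030 = 2.290
ΔΔCt = 2.290 − 0.670 = 1.620
Fold change = 2^(−1.620) = 0.3253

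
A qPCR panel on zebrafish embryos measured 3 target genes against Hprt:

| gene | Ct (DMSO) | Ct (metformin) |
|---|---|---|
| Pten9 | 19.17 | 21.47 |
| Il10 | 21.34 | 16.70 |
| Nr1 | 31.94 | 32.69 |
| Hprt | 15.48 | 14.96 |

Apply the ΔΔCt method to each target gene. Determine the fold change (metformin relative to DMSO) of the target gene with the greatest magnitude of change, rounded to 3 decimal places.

Pten9: ΔΔCt = (21.47−14.96) − (19.17−15.48) = 6.51 − 3.69 = 2.82; fold change = 2^-2.82 = 0.142
Il10: ΔΔCt = (16.70−14.96) − (21.34−15.48) = 1.74 − 5.86 = -4.12; fold change = 2^4.12 = 17.388
Nr1: ΔΔCt = (32.69−14.96) − (31.94−15.48) = 17.73 − 16.46 = 1.27; fold change = 2^-1.27 = 0.415
Il10 has the largest |ΔΔCt| = 4.12.

17.388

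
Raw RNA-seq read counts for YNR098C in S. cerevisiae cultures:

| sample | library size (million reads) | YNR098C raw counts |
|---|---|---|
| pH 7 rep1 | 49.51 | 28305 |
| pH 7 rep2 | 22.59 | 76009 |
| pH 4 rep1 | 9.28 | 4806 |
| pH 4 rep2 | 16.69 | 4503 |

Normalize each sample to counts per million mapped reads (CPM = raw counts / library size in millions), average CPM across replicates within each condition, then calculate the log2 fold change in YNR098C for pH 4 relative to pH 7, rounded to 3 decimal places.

CPM(pH 7 rep1) = 28305 / 49.51 = 571.7027
CPM(pH 7 rep2) = 76009 / 22.59 = 3364.7189
CPM(pH 4 rep1) = 4806 / 9.28 = 517.8879
CPM(pH 4 rep2) = 4503 / 16.69 = 269.8023
mean CPM(pH 7) = 1968.2108; mean CPM(pH 4) = 393.8451
Fold change = 393.8451 / 1968.2108 = 0.20010
log2(0.20010) = -2.3212

-2.321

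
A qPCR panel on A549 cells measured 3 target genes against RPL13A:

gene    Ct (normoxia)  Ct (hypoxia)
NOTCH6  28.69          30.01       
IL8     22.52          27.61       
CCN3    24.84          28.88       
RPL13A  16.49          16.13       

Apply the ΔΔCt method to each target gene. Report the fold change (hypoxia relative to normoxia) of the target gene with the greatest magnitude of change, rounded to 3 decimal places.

NOTCH6: ΔΔCt = (30.01−16.13) − (28.69−16.49) = 13.88 − 12.20 = 1.68; fold change = 2^-1.68 = 0.312
IL8: ΔΔCt = (27.61−16.13) − (22.52−16.49) = 11.48 − 6.03 = 5.45; fold change = 2^-5.45 = 0.023
CCN3: ΔΔCt = (28.88−16.13) − (24.84−16.49) = 12.75 − 8.35 = 4.40; fold change = 2^-4.40 = 0.047
IL8 has the largest |ΔΔCt| = 5.45.

0.023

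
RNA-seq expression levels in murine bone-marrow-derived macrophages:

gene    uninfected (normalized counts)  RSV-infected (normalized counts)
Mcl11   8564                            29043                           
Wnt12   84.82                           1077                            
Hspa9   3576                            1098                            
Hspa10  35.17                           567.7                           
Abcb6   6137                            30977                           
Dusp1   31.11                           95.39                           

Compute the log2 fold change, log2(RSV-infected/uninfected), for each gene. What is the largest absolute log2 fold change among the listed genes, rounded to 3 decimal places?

log2(29043/8564) = 1.762  (Mcl11)
log2(1077/84.82) = 3.666  (Wnt12)
log2(1098/3576) = -1.703  (Hspa9)
log2(567.7/35.17) = 4.013  (Hspa10)
log2(30977/6137) = 2.336  (Abcb6)
log2(95.39/31.11) = 1.616  (Dusp1)
The largest magnitude belongs to Hspa10.

4.013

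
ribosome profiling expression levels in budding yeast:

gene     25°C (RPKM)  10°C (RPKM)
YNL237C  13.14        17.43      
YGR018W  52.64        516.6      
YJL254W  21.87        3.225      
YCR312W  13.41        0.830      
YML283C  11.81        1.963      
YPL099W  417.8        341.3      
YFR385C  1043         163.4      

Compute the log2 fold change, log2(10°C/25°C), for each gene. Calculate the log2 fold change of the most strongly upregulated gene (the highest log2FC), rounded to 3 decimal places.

log2(17.43/13.14) = 0.408  (YNL237C)
log2(516.6/52.64) = 3.295  (YGR018W)
log2(3.225/21.87) = -2.762  (YJL254W)
log2(0.830/13.41) = -4.014  (YCR312W)
log2(1.963/11.81) = -2.589  (YML283C)
log2(341.3/417.8) = -0.292  (YPL099W)
log2(163.4/1043) = -2.674  (YFR385C)
YGR018W is most strongly upregulated.

3.295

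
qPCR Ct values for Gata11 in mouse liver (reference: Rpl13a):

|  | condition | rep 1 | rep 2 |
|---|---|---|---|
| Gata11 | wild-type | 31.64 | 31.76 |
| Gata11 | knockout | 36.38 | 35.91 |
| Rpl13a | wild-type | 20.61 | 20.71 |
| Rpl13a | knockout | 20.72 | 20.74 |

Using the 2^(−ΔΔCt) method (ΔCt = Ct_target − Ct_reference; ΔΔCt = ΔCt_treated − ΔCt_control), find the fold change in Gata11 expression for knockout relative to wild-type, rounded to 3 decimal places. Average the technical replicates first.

0.048

Mean Ct: Gata11 wild-type 31.700; Gata11 knockout 36.145; Rpl13a wild-type 20.660; Rpl13a knockout 20.730
ΔCt(wild-type) = 31.700 − 20.660 = 11.040
ΔCt(knockout) = 36.145 − 20.730 = 15.415
ΔΔCt = 15.415 − 11.040 = 4.375
Fold change = 2^(−4.375) = 0.0482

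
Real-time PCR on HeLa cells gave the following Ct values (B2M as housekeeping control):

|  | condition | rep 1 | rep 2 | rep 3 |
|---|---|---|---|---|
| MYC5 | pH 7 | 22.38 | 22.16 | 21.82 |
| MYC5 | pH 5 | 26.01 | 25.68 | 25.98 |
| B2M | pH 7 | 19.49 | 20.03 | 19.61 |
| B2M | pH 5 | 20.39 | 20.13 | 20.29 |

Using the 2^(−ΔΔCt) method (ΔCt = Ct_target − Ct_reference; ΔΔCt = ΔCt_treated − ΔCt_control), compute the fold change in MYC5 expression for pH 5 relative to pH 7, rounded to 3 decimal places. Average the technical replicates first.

0.108

Mean Ct: MYC5 pH 7 22.120; MYC5 pH 5 25.890; B2M pH 7 19.710; B2M pH 5 20.270
ΔCt(pH 7) = 22.120 − 19.710 = 2.410
ΔCt(pH 5) = 25.890 − 20.270 = 5.620
ΔΔCt = 5.620 − 2.410 = 3.210
Fold change = 2^(−3.210) = 0.1081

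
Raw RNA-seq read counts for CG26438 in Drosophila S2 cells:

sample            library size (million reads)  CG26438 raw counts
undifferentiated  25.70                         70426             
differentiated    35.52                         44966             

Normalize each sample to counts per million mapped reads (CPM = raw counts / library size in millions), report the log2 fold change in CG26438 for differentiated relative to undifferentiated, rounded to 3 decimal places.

-1.114

CPM(undifferentiated) = 70426 / 25.70 = 2740.3113
CPM(differentiated) = 44966 / 35.52 = 1265.9347
Fold change = 1265.9347 / 2740.3113 = 0.46197
log2(0.46197) = -1.1141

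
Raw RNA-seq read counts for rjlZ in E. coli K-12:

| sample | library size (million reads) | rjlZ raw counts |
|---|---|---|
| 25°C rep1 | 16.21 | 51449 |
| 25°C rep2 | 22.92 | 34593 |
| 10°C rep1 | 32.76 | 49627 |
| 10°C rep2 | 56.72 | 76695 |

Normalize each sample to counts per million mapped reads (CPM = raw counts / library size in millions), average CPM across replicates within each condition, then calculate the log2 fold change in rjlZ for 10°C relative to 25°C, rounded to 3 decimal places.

-0.708

CPM(25°C rep1) = 51449 / 16.21 = 3173.9050
CPM(25°C rep2) = 34593 / 22.92 = 1509.2932
CPM(10°C rep1) = 49627 / 32.76 = 1514.8657
CPM(10°C rep2) = 76695 / 56.72 = 1352.1685
mean CPM(25°C) = 2341.5991; mean CPM(10°C) = 1433.5171
Fold change = 1433.5171 / 2341.5991 = 0.61220
log2(0.61220) = -0.7079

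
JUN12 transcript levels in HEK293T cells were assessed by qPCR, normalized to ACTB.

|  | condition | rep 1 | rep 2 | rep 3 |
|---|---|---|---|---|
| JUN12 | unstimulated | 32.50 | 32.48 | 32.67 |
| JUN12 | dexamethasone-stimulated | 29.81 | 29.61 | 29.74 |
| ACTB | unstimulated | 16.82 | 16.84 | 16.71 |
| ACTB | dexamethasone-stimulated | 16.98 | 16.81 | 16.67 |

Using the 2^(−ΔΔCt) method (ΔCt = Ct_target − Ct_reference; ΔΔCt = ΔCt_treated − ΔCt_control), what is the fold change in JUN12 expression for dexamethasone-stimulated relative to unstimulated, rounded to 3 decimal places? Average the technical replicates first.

7.260

Mean Ct: JUN12 unstimulated 32.550; JUN12 dexamethasone-stimulated 29.720; ACTB unstimulated 16.790; ACTB dexamethasone-stimulated 16.820
ΔCt(unstimulated) = 32.550 − 16.790 = 15.760
ΔCt(dexamethasone-stimulated) = 29.720 − 16.820 = 12.900
ΔΔCt = 12.900 − 15.760 = -2.860
Fold change = 2^(−(-2.860)) = 2^2.860 = 7.2602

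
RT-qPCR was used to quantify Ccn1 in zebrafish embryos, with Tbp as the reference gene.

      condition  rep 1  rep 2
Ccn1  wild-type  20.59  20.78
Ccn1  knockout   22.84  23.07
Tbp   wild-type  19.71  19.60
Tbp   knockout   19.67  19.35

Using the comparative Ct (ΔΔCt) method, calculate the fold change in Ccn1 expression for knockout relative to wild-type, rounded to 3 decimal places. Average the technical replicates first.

0.188

Mean Ct: Ccn1 wild-type 20.685; Ccn1 knockout 22.955; Tbp wild-type 19.655; Tbp knockout 19.510
ΔCt(wild-type) = 20.685 − 19.655 = 1.030
ΔCt(knockout) = 22.955 − 19.510 = 3.445
ΔΔCt = 3.445 − 1.030 = 2.415
Fold change = 2^(−2.415) = 0.1875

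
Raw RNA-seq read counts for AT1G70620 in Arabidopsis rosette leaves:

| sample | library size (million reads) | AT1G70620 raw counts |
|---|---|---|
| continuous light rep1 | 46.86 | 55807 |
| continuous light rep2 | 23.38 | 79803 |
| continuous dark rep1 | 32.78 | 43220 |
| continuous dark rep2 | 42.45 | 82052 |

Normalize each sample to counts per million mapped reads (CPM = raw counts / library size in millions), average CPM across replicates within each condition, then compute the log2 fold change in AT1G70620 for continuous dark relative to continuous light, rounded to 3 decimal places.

-0.502

CPM(continuous light rep1) = 55807 / 46.86 = 1190.9304
CPM(continuous light rep2) = 79803 / 23.38 = 3413.3020
CPM(continuous dark rep1) = 43220 / 32.78 = 1318.4869
CPM(continuous dark rep2) = 82052 / 42.45 = 1932.9093
mean CPM(continuous light) = 2302.1162; mean CPM(continuous dark) = 1625.6981
Fold change = 1625.6981 / 2302.1162 = 0.70618
log2(0.70618) = -0.5019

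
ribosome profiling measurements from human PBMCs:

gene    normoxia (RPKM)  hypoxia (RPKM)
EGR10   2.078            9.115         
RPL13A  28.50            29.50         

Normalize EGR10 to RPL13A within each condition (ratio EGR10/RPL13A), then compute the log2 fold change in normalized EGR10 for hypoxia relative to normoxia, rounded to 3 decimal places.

EGR10/RPL13A (normoxia) = 2.078 / 28.50 = 0.072912
EGR10/RPL13A (hypoxia) = 9.115 / 29.50 = 0.30898
Fold change = 0.30898 / 0.072912 = 4.2377
log2(4.2377) = 2.0833

2.083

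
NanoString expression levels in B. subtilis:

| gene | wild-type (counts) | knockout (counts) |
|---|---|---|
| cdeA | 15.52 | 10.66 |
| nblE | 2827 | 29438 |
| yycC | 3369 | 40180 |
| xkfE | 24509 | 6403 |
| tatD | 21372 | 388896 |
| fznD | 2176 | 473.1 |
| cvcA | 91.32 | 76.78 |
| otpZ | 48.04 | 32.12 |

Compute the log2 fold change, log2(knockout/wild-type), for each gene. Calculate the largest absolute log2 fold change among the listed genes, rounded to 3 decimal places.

4.186

log2(10.66/15.52) = -0.542  (cdeA)
log2(29438/2827) = 3.380  (nblE)
log2(40180/3369) = 3.576  (yycC)
log2(6403/24509) = -1.936  (xkfE)
log2(388896/21372) = 4.186  (tatD)
log2(473.1/2176) = -2.201  (fznD)
log2(76.78/91.32) = -0.250  (cvcA)
log2(32.12/48.04) = -0.581  (otpZ)
The largest magnitude belongs to tatD.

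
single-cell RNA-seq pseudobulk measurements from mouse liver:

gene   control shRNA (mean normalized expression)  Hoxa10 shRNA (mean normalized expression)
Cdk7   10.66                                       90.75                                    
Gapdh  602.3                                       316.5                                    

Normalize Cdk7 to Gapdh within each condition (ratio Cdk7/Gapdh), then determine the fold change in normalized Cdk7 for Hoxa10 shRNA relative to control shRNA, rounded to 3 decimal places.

Cdk7/Gapdh (control shRNA) = 10.66 / 602.3 = 0.017699
Cdk7/Gapdh (Hoxa10 shRNA) = 90.75 / 316.5 = 0.28673
Fold change = 0.28673 / 0.017699 = 16.2005

16.201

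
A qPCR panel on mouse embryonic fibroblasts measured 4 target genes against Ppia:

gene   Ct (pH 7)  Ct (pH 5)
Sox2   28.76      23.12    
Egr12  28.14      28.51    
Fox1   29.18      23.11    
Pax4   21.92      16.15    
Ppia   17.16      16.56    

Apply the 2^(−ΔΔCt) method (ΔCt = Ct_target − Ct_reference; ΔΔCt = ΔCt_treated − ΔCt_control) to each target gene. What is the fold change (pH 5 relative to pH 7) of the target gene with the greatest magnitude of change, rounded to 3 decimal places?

44.324

Sox2: ΔΔCt = (23.12−16.56) − (28.76−17.16) = 6.56 − 11.60 = -5.04; fold change = 2^5.04 = 32.900
Egr12: ΔΔCt = (28.51−16.56) − (28.14−17.16) = 11.95 − 10.98 = 0.97; fold change = 2^-0.97 = 0.511
Fox1: ΔΔCt = (23.11−16.56) − (29.18−17.16) = 6.55 − 12.02 = -5.47; fold change = 2^5.47 = 44.324
Pax4: ΔΔCt = (16.15−16.56) − (21.92−17.16) = -0.41 − 4.76 = -5.17; fold change = 2^5.17 = 36.002
Fox1 has the largest |ΔΔCt| = 5.47.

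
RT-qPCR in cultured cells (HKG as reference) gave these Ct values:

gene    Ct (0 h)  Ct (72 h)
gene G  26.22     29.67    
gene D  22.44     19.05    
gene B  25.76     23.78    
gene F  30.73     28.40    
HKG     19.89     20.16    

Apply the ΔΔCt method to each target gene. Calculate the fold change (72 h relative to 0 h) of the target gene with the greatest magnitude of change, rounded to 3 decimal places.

12.641

gene G: ΔΔCt = (29.67−20.16) − (26.22−19.89) = 9.51 − 6.33 = 3.18; fold change = 2^-3.18 = 0.110
gene D: ΔΔCt = (19.05−20.16) − (22.44−19.89) = -1.11 − 2.55 = -3.66; fold change = 2^3.66 = 12.641
gene B: ΔΔCt = (23.78−20.16) − (25.76−19.89) = 3.62 − 5.87 = -2.25; fold change = 2^2.25 = 4.757
gene F: ΔΔCt = (28.40−20.16) − (30.73−19.89) = 8.24 − 10.84 = -2.60; fold change = 2^2.60 = 6.063
gene D has the largest |ΔΔCt| = 3.66.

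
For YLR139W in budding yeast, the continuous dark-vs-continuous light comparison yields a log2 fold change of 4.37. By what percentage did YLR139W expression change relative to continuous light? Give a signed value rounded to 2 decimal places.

Fold change = 2^(4.37) = 20.6776
Percent change = (FC − 1) × 100% = (20.6776 − 1) × 100 = 1967.76%

1967.76%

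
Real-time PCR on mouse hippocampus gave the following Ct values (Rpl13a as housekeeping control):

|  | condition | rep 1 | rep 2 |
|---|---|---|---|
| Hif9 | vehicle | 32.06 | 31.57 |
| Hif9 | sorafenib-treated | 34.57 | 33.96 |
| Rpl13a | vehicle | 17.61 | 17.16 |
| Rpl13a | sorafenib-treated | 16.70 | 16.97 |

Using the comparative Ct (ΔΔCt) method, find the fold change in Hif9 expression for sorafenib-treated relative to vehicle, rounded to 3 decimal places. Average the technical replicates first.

0.125

Mean Ct: Hif9 vehicle 31.815; Hif9 sorafenib-treated 34.265; Rpl13a vehicle 17.385; Rpl13a sorafenib-treated 16.835
ΔCt(vehicle) = 31.815 − 17.385 = 14.430
ΔCt(sorafenib-treated) = 34.265 − 16.835 = 17.430
ΔΔCt = 17.430 − 14.430 = 3.000
Fold change = 2^(−3.000) = 0.1250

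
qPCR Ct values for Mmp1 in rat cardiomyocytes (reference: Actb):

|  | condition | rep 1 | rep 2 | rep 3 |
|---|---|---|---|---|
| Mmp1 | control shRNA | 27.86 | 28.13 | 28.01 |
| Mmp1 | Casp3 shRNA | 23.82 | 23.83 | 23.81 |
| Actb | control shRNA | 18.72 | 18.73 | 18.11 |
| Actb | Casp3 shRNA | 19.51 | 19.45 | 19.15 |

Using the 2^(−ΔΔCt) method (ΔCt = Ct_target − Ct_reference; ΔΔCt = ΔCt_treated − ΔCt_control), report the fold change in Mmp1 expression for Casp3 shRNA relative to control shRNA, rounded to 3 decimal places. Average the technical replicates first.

Mean Ct: Mmp1 control shRNA 28.000; Mmp1 Casp3 shRNA 23.820; Actb control shRNA 18.520; Actb Casp3 shRNA 19.370
ΔCt(control shRNA) = 28.000 − 18.520 = 9.480
ΔCt(Casp3 shRNA) = 23.820 − 19.370 = 4.450
ΔΔCt = 4.450 − 9.480 = -5.030
Fold change = 2^(−(-5.030)) = 2^5.030 = 32.6724

32.672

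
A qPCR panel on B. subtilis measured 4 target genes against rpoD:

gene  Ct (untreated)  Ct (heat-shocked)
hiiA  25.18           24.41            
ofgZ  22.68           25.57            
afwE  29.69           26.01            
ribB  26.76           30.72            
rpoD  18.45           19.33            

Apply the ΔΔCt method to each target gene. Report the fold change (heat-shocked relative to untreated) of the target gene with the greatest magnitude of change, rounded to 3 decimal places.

hiiA: ΔΔCt = (24.41−19.33) − (25.18−18.45) = 5.08 − 6.73 = -1.65; fold change = 2^1.65 = 3.138
ofgZ: ΔΔCt = (25.57−19.33) − (22.68−18.45) = 6.24 − 4.23 = 2.01; fold change = 2^-2.01 = 0.248
afwE: ΔΔCt = (26.01−19.33) − (29.69−18.45) = 6.68 − 11.24 = -4.56; fold change = 2^4.56 = 23.588
ribB: ΔΔCt = (30.72−19.33) − (26.76−18.45) = 11.39 − 8.31 = 3.08; fold change = 2^-3.08 = 0.118
afwE has the largest |ΔΔCt| = 4.56.

23.588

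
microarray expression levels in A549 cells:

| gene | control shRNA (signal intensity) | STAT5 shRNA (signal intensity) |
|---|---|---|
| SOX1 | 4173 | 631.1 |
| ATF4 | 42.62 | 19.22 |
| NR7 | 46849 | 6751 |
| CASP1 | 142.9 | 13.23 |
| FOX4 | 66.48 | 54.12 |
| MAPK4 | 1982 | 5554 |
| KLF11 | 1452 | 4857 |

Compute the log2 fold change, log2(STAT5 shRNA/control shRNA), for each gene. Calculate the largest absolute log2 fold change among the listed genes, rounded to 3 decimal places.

3.433

log2(631.1/4173) = -2.725  (SOX1)
log2(19.22/42.62) = -1.149  (ATF4)
log2(6751/46849) = -2.795  (NR7)
log2(13.23/142.9) = -3.433  (CASP1)
log2(54.12/66.48) = -0.297  (FOX4)
log2(5554/1982) = 1.487  (MAPK4)
log2(4857/1452) = 1.742  (KLF11)
The largest magnitude belongs to CASP1.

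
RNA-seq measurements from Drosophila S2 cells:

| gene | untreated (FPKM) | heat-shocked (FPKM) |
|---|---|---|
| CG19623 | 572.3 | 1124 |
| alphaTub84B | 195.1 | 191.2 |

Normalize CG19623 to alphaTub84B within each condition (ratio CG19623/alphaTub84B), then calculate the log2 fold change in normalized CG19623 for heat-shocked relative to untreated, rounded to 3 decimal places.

CG19623/alphaTub84B (untreated) = 572.3 / 195.1 = 2.9334
CG19623/alphaTub84B (heat-shocked) = 1124 / 191.2 = 5.8787
Fold change = 5.8787 / 2.9334 = 2.0041
log2(2.0041) = 1.0029

1.003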